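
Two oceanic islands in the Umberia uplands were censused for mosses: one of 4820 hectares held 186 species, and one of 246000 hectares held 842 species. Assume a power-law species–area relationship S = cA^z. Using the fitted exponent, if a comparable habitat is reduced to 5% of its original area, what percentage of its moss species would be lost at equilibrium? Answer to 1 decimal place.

z = ln(842/186) / ln(246000/4820) = 1.5100 / 3.9326 = 0.3840
S_new/S_old = (A_new/A_old)^z = 0.05^0.3840 = exp(0.3840 × -2.9957) = 0.3165
Fraction lost = 1 − 0.3165 = 0.6835

68.3%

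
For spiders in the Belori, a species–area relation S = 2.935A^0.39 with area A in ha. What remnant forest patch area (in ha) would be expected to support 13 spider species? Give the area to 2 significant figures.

13 = 2.935 × A^0.39  ⇒  A^0.39 = 13/2.935 = 4.429
ln A = ln(4.429) / 0.39 = 1.4882 / 0.39 = 3.8160
A = e^3.8160 ≈ 45.42 ha

45 ha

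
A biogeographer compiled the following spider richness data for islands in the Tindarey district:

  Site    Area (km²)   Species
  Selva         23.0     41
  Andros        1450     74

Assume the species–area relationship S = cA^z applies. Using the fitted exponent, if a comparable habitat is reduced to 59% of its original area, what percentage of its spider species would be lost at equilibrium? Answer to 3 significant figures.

z = ln(74/41) / ln(1450/23) = 0.5905 / 4.1438 = 0.1425
S_new/S_old = (A_new/A_old)^z = 0.59^0.1425 = exp(0.1425 × -0.5276) = 0.9276
Fraction lost = 1 − 0.9276 = 0.07243

7.24%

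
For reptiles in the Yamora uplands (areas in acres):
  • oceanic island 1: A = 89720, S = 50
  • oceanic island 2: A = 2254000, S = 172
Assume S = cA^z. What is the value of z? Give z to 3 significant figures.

Taking logs: ln S = ln c + z ln A, so z = (ln S₂ − ln S₁)/(ln A₂ − ln A₁).
z = ln(172/50) / ln(2254000/89720) = ln(3.44) / ln(25.12) = 1.2355 / 3.2238 = 0.3832

0.383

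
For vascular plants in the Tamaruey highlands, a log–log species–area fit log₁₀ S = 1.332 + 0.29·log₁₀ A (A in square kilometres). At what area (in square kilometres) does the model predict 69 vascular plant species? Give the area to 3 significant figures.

55.9 square kilometres

69 = 21.48 × A^0.29  ⇒  A^0.29 = 69/21.48 = 3.213
ln A = ln(3.213) / 0.29 = 1.1671 / 0.29 = 4.0244
A = e^4.0244 ≈ 55.94 square kilometres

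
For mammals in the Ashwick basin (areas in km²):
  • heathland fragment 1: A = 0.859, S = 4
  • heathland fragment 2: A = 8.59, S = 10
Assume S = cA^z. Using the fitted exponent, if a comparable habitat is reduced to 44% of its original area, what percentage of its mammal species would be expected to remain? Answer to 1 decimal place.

72.1%

z = ln(10/4) / ln(8.59/0.859) = 0.9163 / 2.3026 = 0.3979
S_new/S_old = (A_new/A_old)^z = 0.44^0.3979 = exp(0.3979 × -0.8210) = 0.7213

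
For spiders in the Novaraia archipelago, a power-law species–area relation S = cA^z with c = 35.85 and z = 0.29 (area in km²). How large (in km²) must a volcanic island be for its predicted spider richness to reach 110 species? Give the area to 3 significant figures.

47.8 km²

110 = 35.85 × A^0.29  ⇒  A^0.29 = 110/35.85 = 3.068
ln A = ln(3.068) / 0.29 = 1.1211 / 0.29 = 3.8660
A = e^3.8660 ≈ 47.75 km²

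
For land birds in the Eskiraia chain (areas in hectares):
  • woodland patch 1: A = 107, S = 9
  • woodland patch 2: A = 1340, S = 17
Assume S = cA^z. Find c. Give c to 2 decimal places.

2.78

z = ln(S₂/S₁) / ln(A₂/A₁) = ln(17/9) / ln(1340/107) = 0.6360 / 2.5276 = 0.2516
c = S₁ / A₁^z = 9 / 107^0.2516 = 9 / 3.241 = 2.777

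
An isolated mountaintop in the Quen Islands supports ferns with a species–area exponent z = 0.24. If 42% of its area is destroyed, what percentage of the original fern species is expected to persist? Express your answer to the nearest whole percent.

S_new/S_old = (A_new/A_old)^z = 0.58^0.24
= exp(0.24 × ln 0.58) = exp(0.24 × -0.5447) = exp(-0.1307) ≈ 0.8775

88%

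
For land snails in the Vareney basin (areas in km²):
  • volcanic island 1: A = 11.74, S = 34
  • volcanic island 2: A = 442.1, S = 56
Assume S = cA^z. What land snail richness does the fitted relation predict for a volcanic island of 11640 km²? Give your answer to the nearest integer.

88

z = ln(56/34) / ln(442.1/11.74) = 0.4990 / 3.6285 = 0.1375
c = 34 / 11.74^0.1375 = 34 / 1.403 = 24.23
S₃ = 24.23 × 11640^0.1375 = 24.23 × 3.624 ≈ 87.81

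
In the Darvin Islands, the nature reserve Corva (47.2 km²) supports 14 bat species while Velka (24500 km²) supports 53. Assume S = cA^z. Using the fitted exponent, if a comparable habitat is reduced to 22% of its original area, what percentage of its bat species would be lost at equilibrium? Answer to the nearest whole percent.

28%

z = ln(53/14) / ln(24500/47.2) = 1.3312 / 6.2520 = 0.2129
S_new/S_old = (A_new/A_old)^z = 0.22^0.2129 = exp(0.2129 × -1.5141) = 0.7244
Fraction lost = 1 − 0.7244 = 0.2756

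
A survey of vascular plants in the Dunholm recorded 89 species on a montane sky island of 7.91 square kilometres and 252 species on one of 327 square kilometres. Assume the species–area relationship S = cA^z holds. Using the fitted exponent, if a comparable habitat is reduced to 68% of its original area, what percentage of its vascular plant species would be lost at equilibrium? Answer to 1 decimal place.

z = ln(252/89) / ln(327/7.91) = 1.0408 / 3.7218 = 0.2796
S_new/S_old = (A_new/A_old)^z = 0.68^0.2796 = exp(0.2796 × -0.3857) = 0.8978
Fraction lost = 1 − 0.8978 = 0.1022

10.2%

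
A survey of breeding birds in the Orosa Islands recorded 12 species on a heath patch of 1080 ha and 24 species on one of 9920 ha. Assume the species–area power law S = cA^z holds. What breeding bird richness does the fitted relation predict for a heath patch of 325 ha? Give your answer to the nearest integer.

z = ln(24/12) / ln(9920/1080) = 0.6931 / 2.2176 = 0.3126
c = 12 / 1080^0.3126 = 12 / 8.875 = 1.352
S₃ = 1.352 × 325^0.3126 = 1.352 × 6.097 ≈ 8.245

8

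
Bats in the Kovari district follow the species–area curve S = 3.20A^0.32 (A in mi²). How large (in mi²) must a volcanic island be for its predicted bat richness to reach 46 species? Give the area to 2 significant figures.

4100 mi²

46 = 3.2 × A^0.32  ⇒  A^0.32 = 46/3.2 = 14.38
ln A = ln(14.38) / 0.32 = 2.6655 / 0.32 = 8.3297
A = e^8.3297 ≈ 4145 mi²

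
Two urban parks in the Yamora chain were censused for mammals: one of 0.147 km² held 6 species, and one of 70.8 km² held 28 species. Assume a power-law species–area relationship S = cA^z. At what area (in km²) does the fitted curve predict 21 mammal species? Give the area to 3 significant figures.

22.3 km²

z = ln(28/6) / ln(70.8/0.147) = 1.5404 / 6.1772 = 0.2494
c = 6 / 0.147^0.2494 = 6 / 0.6199 = 9.678
A = (21/9.678)^(1/0.2494) ⇒ ln A = ln(2.17)/0.2494 = 3.1063
A = e^3.1063 ≈ 22.34 km²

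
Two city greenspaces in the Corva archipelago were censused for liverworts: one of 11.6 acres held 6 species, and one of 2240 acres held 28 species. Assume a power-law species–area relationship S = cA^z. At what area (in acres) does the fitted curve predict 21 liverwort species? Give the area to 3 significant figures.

z = ln(28/6) / ln(2240/11.6) = 1.5404 / 5.2632 = 0.2927
c = 6 / 11.6^0.2927 = 6 / 2.049 = 2.928
A = (21/2.928)^(1/0.2927) ⇒ ln A = ln(7.172)/0.2927 = 6.7313
A = e^6.7313 ≈ 838.2 acres

838 acres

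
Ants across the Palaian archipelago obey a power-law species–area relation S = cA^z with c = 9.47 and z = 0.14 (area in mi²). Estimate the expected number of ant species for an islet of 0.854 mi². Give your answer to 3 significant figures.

S = 9.47 × 0.854^0.14 = 9.47 × 0.9781 ≈ 9.263

9.26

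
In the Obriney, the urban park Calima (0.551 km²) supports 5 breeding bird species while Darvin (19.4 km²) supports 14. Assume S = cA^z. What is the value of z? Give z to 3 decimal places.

0.289

Taking logs: ln S = ln c + z ln A, so z = (ln S₂ − ln S₁)/(ln A₂ − ln A₁).
z = ln(14/5) / ln(19.4/0.551) = ln(2.8) / ln(35.21) = 1.0296 / 3.5613 = 0.2891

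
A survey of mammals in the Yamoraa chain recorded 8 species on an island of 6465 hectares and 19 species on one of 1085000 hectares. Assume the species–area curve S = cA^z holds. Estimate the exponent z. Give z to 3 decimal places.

Taking logs: ln S = ln c + z ln A, so z = (ln S₂ − ln S₁)/(ln A₂ − ln A₁).
z = ln(19/8) / ln(1085000/6465) = ln(2.375) / ln(167.8) = 0.8650 / 5.1229 = 0.1688

0.169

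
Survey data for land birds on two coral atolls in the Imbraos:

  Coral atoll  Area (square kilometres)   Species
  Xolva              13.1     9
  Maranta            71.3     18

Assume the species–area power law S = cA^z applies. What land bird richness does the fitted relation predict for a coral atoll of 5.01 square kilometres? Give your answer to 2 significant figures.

6.1

z = ln(18/9) / ln(71.3/13.1) = 0.6931 / 1.6943 = 0.4091
c = 9 / 13.1^0.4091 = 9 / 2.865 = 3.142
S₃ = 3.142 × 5.01^0.4091 = 3.142 × 1.933 ≈ 6.074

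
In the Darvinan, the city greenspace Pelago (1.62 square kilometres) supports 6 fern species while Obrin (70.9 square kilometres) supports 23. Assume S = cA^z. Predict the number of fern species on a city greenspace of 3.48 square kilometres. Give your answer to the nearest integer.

z = ln(23/6) / ln(70.9/1.62) = 1.3437 / 3.7788 = 0.3556
c = 6 / 1.62^0.3556 = 6 / 1.187 = 5.054
S₃ = 5.054 × 3.48^0.3556 = 5.054 × 1.558 ≈ 7.875

8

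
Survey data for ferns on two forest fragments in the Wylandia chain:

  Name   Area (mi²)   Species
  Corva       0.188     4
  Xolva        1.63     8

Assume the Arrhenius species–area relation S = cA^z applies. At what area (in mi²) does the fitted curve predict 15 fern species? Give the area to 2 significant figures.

z = ln(8/4) / ln(1.63/0.188) = 0.6931 / 2.1599 = 0.3209
c = 4 / 0.188^0.3209 = 4 / 0.5849 = 6.839
A = (15/6.839)^(1/0.3209) ⇒ ln A = ln(2.193)/0.3209 = 2.4474
A = e^2.4474 ≈ 11.56 mi²

12 mi²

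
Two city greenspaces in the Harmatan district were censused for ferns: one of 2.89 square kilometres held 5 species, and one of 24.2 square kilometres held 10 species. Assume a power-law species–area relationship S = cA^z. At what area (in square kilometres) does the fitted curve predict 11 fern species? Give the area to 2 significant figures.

z = ln(10/5) / ln(24.2/2.89) = 0.6931 / 2.1251 = 0.3262
c = 5 / 2.89^0.3262 = 5 / 1.414 = 3.537
A = (11/3.537)^(1/0.3262) ⇒ ln A = ln(3.11)/0.3262 = 3.4786
A = e^3.4786 ≈ 32.41 square kilometres

32 square kilometres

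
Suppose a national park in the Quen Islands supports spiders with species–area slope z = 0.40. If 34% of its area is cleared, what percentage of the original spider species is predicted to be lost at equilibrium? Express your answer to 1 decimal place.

S_new/S_old = (A_new/A_old)^z = 0.66^0.4
= exp(0.4 × ln 0.66) = exp(0.4 × -0.4155) = exp(-0.1662) ≈ 0.8469
Fraction lost = 1 − 0.8469 = 0.1531

15.3%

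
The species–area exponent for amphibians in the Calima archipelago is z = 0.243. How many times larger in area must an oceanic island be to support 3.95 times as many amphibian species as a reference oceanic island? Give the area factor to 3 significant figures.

(A₂/A₁)^0.243 = 3.95, so A₂/A₁ = 3.95^(1/0.243) = 3.95^4.115
ln(A₂/A₁) = ln 3.95 / 0.243 = 1.3737 / 0.243 = 5.6532
A₂/A₁ = e^5.6532 ≈ 285.2

285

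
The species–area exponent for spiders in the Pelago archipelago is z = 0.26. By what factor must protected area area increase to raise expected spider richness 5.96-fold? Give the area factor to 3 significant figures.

959

(A₂/A₁)^0.26 = 5.96, so A₂/A₁ = 5.96^(1/0.26) = 5.96^3.846
ln(A₂/A₁) = ln 5.96 / 0.26 = 1.7851 / 0.26 = 6.8657
A₂/A₁ = e^6.8657 ≈ 958.8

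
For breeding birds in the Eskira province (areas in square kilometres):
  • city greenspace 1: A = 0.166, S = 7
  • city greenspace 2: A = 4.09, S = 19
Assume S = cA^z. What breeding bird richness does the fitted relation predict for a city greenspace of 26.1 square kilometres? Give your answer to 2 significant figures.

z = ln(19/7) / ln(4.09/0.166) = 0.9985 / 3.2043 = 0.3116
c = 7 / 0.166^0.3116 = 7 / 0.5714 = 12.25
S₃ = 12.25 × 26.1^0.3116 = 12.25 × 2.763 ≈ 33.85

34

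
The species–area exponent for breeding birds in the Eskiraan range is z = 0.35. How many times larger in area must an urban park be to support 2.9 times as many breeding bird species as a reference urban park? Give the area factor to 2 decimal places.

(A₂/A₁)^0.35 = 2.9, so A₂/A₁ = 2.9^(1/0.35) = 2.9^2.857
ln(A₂/A₁) = ln 2.9 / 0.35 = 1.0647 / 0.35 = 3.0420
A₂/A₁ = e^3.0420 ≈ 20.95

20.95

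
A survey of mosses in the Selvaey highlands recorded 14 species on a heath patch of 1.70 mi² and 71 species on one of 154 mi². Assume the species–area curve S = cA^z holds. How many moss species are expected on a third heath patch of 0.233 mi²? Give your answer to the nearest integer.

7

z = ln(71/14) / ln(154/1.7) = 1.6236 / 4.5063 = 0.3603
c = 14 / 1.7^0.3603 = 14 / 1.211 = 11.56
S₃ = 11.56 × 0.233^0.3603 = 11.56 × 0.5916 ≈ 6.842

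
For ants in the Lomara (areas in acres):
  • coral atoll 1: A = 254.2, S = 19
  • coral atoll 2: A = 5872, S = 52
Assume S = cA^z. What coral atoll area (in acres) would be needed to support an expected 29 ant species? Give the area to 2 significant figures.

950 acres

z = ln(52/19) / ln(5872/254.2) = 1.0068 / 3.1398 = 0.3207
c = 19 / 254.2^0.3207 = 19 / 5.905 = 3.218
A = (29/3.218)^(1/0.3207) ⇒ ln A = ln(9.013)/0.3207 = 6.8568
A = e^6.8568 ≈ 950.4 acres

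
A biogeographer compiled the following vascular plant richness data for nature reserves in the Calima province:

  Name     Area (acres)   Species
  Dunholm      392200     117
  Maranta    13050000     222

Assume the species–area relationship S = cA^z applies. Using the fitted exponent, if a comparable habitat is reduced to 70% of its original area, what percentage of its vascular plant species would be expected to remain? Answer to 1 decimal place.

z = ln(222/117) / ln(13050000/392200) = 0.6405 / 3.5048 = 0.1828
S_new/S_old = (A_new/A_old)^z = 0.7^0.1828 = exp(0.1828 × -0.3567) = 0.9369

93.7%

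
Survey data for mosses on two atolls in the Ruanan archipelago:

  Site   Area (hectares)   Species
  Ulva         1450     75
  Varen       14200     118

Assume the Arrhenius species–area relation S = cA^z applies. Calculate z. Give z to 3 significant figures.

Taking logs: ln S = ln c + z ln A, so z = (ln S₂ − ln S₁)/(ln A₂ − ln A₁).
z = ln(118/75) / ln(14200/1450) = ln(1.573) / ln(9.793) = 0.4532 / 2.2817 = 0.1986

0.199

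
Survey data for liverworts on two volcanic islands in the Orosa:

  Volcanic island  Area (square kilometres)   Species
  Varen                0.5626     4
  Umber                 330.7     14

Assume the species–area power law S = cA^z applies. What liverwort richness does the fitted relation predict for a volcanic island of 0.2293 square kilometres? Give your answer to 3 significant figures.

3.35

z = ln(14/4) / ln(330.7/0.5626) = 1.2528 / 6.3764 = 0.1965
c = 4 / 0.5626^0.1965 = 4 / 0.8931 = 4.479
S₃ = 4.479 × 0.2293^0.1965 = 4.479 × 0.7488 ≈ 3.353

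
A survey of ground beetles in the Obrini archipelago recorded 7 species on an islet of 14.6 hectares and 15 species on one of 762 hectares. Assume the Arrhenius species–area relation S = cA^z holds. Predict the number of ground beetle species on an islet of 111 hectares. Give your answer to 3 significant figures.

10.3

z = ln(15/7) / ln(762/14.6) = 0.7621 / 3.9549 = 0.1927
c = 7 / 14.6^0.1927 = 7 / 1.676 = 4.176
S₃ = 4.176 × 111^0.1927 = 4.176 × 2.478 ≈ 10.35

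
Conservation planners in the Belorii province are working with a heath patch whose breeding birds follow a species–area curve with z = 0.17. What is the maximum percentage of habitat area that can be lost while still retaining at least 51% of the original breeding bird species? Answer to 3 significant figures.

Need (A_new/A_old)^0.17 = 0.51, so A_new/A_old = 0.51^(1/0.17) = 0.51^5.882
ln(A_new/A_old) = ln 0.51 / 0.17 = -0.6733 / 0.17 = -3.9609
A_new/A_old = e^-3.9609 ≈ 0.01905
Fraction that can be lost = 1 − 0.01905 = 0.981

98.1%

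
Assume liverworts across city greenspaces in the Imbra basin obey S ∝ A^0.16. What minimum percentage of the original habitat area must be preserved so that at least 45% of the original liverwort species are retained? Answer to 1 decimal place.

Need (A_new/A_old)^0.16 = 0.45, so A_new/A_old = 0.45^(1/0.16) = 0.45^6.25
ln(A_new/A_old) = ln 0.45 / 0.16 = -0.7985 / 0.16 = -4.9907
A_new/A_old = e^-4.9907 ≈ 0.006801

0.7%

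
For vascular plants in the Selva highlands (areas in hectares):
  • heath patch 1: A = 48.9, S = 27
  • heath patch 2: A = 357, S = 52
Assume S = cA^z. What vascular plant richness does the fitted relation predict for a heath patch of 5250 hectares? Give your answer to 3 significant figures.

z = ln(52/27) / ln(357/48.9) = 0.6554 / 1.9880 = 0.3297
c = 27 / 48.9^0.3297 = 27 / 3.605 = 7.489
S₃ = 7.489 × 5250^0.3297 = 7.489 × 16.85 ≈ 126.2

126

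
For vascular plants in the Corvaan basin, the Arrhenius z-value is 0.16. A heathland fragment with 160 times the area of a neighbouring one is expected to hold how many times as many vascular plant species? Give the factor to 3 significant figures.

S₂/S₁ = (A₂/A₁)^z = 160^0.16
ln(S₂/S₁) = 0.16 × ln 160 = 0.16 × 5.0752 = 0.8120
S₂/S₁ = e^0.8120 ≈ 2.252

2.25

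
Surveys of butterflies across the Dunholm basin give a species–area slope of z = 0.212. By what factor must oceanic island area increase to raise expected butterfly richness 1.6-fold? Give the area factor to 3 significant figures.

9.18

(A₂/A₁)^0.212 = 1.6, so A₂/A₁ = 1.6^(1/0.212) = 1.6^4.717
ln(A₂/A₁) = ln 1.6 / 0.212 = 0.4700 / 0.212 = 2.2170
A₂/A₁ = e^2.2170 ≈ 9.18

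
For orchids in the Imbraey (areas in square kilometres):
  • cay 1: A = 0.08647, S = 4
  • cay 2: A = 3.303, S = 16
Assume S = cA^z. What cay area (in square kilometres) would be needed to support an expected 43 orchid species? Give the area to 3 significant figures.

z = ln(16/4) / ln(3.303/0.08647) = 1.3863 / 3.6428 = 0.3806
c = 4 / 0.08647^0.3806 = 4 / 0.3939 = 10.15
A = (43/10.15)^(1/0.3806) ⇒ ln A = ln(4.235)/0.3806 = 3.7926
A = e^3.7926 ≈ 44.37 square kilometres

44.4 square kilometres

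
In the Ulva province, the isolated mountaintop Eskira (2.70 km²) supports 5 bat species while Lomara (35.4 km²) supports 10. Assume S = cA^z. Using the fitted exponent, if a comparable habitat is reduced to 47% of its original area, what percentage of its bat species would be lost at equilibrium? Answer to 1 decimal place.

z = ln(10/5) / ln(35.4/2.7) = 0.6931 / 2.5735 = 0.2693
S_new/S_old = (A_new/A_old)^z = 0.47^0.2693 = exp(0.2693 × -0.7550) = 0.816
Fraction lost = 1 − 0.816 = 0.184

18.4%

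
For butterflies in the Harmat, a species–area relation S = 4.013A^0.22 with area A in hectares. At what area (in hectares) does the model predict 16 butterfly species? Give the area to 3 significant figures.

16 = 4.013 × A^0.22  ⇒  A^0.22 = 16/4.013 = 3.987
ln A = ln(3.987) / 0.22 = 1.3830 / 0.22 = 6.2866
A = e^6.2866 ≈ 537.3 hectares

537 hectares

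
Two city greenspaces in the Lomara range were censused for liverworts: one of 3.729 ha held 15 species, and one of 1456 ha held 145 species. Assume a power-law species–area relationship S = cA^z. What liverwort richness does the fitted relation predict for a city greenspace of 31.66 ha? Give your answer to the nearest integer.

34

z = ln(145/15) / ln(1456/3.729) = 2.2687 / 5.9673 = 0.3802
c = 15 / 3.729^0.3802 = 15 / 1.649 = 9.095
S₃ = 9.095 × 31.66^0.3802 = 9.095 × 3.719 ≈ 33.83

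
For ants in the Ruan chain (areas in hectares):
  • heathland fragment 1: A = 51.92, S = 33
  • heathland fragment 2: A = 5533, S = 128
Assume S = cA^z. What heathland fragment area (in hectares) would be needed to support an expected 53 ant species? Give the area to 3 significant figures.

265 hectares

z = ln(128/33) / ln(5533/51.92) = 1.3555 / 4.6688 = 0.2903
c = 33 / 51.92^0.2903 = 33 / 3.148 = 10.48
A = (53/10.48)^(1/0.2903) ⇒ ln A = ln(5.056)/0.2903 = 5.5815
A = e^5.5815 ≈ 265.5 hectares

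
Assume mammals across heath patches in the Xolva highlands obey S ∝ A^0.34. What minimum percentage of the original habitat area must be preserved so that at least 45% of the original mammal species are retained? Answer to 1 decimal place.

Need (A_new/A_old)^0.34 = 0.45, so A_new/A_old = 0.45^(1/0.34) = 0.45^2.941
ln(A_new/A_old) = ln 0.45 / 0.34 = -0.7985 / 0.34 = -2.3486
A_new/A_old = e^-2.3486 ≈ 0.09551

9.6%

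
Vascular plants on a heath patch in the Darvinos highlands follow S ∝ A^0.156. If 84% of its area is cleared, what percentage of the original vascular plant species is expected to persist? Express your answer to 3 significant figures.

75.1%

S_new/S_old = (A_new/A_old)^z = 0.16^0.156
= exp(0.156 × ln 0.16) = exp(0.156 × -1.8326) = exp(-0.2859) ≈ 0.7514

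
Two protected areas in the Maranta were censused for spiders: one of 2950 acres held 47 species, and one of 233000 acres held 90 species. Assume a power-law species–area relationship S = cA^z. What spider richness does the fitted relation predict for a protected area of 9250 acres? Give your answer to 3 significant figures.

z = ln(90/47) / ln(233000/2950) = 0.6497 / 4.3692 = 0.1487
c = 47 / 2950^0.1487 = 47 / 3.28 = 14.33
S₃ = 14.33 × 9250^0.1487 = 14.33 × 3.888 ≈ 55.71

55.7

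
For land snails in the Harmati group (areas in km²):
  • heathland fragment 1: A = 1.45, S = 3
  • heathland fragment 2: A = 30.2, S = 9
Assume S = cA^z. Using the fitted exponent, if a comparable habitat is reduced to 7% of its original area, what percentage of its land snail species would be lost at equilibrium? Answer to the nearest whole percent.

z = ln(9/3) / ln(30.2/1.45) = 1.0986 / 3.0363 = 0.3618
S_new/S_old = (A_new/A_old)^z = 0.07^0.3618 = exp(0.3618 × -2.6593) = 0.3821
Fraction lost = 1 − 0.3821 = 0.6179

62%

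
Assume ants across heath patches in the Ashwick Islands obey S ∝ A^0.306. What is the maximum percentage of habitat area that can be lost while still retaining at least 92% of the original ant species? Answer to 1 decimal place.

Need (A_new/A_old)^0.306 = 0.92, so A_new/A_old = 0.92^(1/0.306) = 0.92^3.268
ln(A_new/A_old) = ln 0.92 / 0.306 = -0.0834 / 0.306 = -0.2725
A_new/A_old = e^-0.2725 ≈ 0.7615
Fraction that can be lost = 1 − 0.7615 = 0.2385

23.9%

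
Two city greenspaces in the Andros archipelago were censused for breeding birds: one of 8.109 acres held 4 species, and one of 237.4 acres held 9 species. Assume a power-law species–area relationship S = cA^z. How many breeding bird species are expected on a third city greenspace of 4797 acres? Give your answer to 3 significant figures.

z = ln(9/4) / ln(237.4/8.109) = 0.8109 / 3.3768 = 0.2401
c = 4 / 8.109^0.2401 = 4 / 1.653 = 2.42
S₃ = 2.42 × 4797^0.2401 = 2.42 × 7.656 ≈ 18.52

18.5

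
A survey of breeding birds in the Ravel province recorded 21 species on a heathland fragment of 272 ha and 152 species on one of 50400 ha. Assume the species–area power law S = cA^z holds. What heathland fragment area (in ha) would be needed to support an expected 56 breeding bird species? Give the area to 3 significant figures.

3620 ha

z = ln(152/21) / ln(50400/272) = 1.9794 / 5.2219 = 0.3790
c = 21 / 272^0.3790 = 21 / 8.372 = 2.508
A = (56/2.508)^(1/0.3790) ⇒ ln A = ln(22.32)/0.3790 = 8.1934
A = e^8.1934 ≈ 3617 ha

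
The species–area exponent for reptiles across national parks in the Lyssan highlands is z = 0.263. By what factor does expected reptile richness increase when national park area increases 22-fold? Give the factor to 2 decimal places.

S₂/S₁ = (A₂/A₁)^z = 22^0.263
ln(S₂/S₁) = 0.263 × ln 22 = 0.263 × 3.0910 = 0.8129
S₂/S₁ = e^0.8129 ≈ 2.255

2.25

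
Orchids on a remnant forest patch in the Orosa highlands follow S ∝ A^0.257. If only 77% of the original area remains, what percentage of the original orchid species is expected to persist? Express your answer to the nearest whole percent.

S_new/S_old = (A_new/A_old)^z = 0.77^0.257
= exp(0.257 × ln 0.77) = exp(0.257 × -0.2614) = exp(-0.0672) ≈ 0.935

94%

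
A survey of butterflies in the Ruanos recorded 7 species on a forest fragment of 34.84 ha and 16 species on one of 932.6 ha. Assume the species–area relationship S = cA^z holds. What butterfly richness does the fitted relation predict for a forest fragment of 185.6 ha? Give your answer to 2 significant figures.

11

z = ln(16/7) / ln(932.6/34.84) = 0.8267 / 3.2872 = 0.2515
c = 7 / 34.84^0.2515 = 7 / 2.442 = 2.866
S₃ = 2.866 × 185.6^0.2515 = 2.866 × 3.72 ≈ 10.66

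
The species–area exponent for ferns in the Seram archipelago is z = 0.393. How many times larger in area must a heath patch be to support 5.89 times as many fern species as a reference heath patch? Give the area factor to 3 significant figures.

91.1

(A₂/A₁)^0.393 = 5.89, so A₂/A₁ = 5.89^(1/0.393) = 5.89^2.545
ln(A₂/A₁) = ln 5.89 / 0.393 = 1.7733 / 0.393 = 4.5121
A₂/A₁ = e^4.5121 ≈ 91.11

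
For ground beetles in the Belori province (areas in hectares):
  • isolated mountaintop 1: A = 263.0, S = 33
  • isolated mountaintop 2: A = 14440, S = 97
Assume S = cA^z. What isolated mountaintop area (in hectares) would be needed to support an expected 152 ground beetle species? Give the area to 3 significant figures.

76600 hectares

z = ln(97/33) / ln(14440/263) = 1.0782 / 4.0056 = 0.2692
c = 33 / 263^0.2692 = 33 / 4.481 = 7.364
A = (152/7.364)^(1/0.2692) ⇒ ln A = ln(20.64)/0.2692 = 11.2465
A = e^11.2465 ≈ 76608 hectares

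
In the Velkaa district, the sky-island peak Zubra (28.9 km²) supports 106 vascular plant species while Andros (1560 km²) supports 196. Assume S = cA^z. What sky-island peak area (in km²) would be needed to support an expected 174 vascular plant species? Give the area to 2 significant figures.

z = ln(196/106) / ln(1560/28.9) = 0.6147 / 3.9886 = 0.1541
c = 106 / 28.9^0.1541 = 106 / 1.679 = 63.12
A = (174/63.12)^(1/0.1541) ⇒ ln A = ln(2.757)/0.1541 = 6.5799
A = e^6.5799 ≈ 720.4 km²

720 km²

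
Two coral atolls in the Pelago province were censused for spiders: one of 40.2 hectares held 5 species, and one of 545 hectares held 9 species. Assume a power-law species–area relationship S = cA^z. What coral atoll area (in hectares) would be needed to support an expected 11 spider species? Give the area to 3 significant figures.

z = ln(9/5) / ln(545/40.2) = 0.5878 / 2.6069 = 0.2255
c = 5 / 40.2^0.2255 = 5 / 2.3 = 2.174
A = (11/2.174)^(1/0.2255) ⇒ ln A = ln(5.06)/0.2255 = 7.1908
A = e^7.1908 ≈ 1327 hectares

1330 hectares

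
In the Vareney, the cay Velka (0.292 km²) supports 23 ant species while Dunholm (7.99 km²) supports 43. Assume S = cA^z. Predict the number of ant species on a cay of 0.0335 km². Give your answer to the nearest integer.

z = ln(43/23) / ln(7.99/0.292) = 0.6257 / 3.3092 = 0.1891
c = 23 / 0.292^0.1891 = 23 / 0.7923 = 29.03
S₃ = 29.03 × 0.0335^0.1891 = 29.03 × 0.5262 ≈ 15.27

15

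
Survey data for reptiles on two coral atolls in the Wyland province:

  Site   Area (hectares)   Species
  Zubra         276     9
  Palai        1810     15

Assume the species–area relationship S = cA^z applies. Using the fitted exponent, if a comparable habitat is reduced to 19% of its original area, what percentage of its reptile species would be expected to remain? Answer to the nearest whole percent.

64%

z = ln(15/9) / ln(1810/276) = 0.5108 / 1.8807 = 0.2716
S_new/S_old = (A_new/A_old)^z = 0.19^0.2716 = exp(0.2716 × -1.6607) = 0.6369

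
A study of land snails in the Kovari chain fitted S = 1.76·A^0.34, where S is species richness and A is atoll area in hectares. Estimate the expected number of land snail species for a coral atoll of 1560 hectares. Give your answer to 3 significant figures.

S = 1.76 × 1560^0.34
ln S = ln 1.76 + 0.34 × ln 1560 = 0.5653 + 0.34 × 7.3524 = 3.0651
S = e^3.0651 ≈ 21.44

21.4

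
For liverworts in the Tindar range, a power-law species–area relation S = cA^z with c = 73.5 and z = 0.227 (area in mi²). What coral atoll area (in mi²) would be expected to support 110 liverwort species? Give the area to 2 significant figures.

5.9 mi²

110 = 73.5 × A^0.227  ⇒  A^0.227 = 110/73.5 = 1.497
ln A = ln(1.497) / 0.227 = 0.4032 / 0.227 = 1.7762
A = e^1.7762 ≈ 5.907 mi²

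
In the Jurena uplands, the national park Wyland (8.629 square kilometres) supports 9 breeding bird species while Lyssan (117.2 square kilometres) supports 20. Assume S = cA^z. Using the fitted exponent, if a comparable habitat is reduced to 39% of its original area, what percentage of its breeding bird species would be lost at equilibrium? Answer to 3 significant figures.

z = ln(20/9) / ln(117.2/8.629) = 0.7985 / 2.6088 = 0.3061
S_new/S_old = (A_new/A_old)^z = 0.39^0.3061 = exp(0.3061 × -0.9416) = 0.7496
Fraction lost = 1 − 0.7496 = 0.2504

25.0%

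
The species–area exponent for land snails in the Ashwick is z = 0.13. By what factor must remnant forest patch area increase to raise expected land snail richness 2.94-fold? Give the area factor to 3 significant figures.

(A₂/A₁)^0.13 = 2.94, so A₂/A₁ = 2.94^(1/0.13) = 2.94^7.692
ln(A₂/A₁) = ln 2.94 / 0.13 = 1.0784 / 0.13 = 8.2955
A₂/A₁ = e^8.2955 ≈ 4006

4010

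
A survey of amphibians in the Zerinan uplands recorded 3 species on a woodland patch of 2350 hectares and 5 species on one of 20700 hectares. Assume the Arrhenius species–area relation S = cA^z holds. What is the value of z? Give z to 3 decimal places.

0.235

Taking logs: ln S = ln c + z ln A, so z = (ln S₂ − ln S₁)/(ln A₂ − ln A₁).
z = ln(5/3) / ln(20700/2350) = ln(1.667) / ln(8.809) = 0.5108 / 2.1757 = 0.2348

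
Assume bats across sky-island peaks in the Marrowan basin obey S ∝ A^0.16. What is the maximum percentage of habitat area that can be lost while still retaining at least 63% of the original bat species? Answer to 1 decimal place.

Need (A_new/A_old)^0.16 = 0.63, so A_new/A_old = 0.63^(1/0.16) = 0.63^6.25
ln(A_new/A_old) = ln 0.63 / 0.16 = -0.4620 / 0.16 = -2.8877
A_new/A_old = e^-2.8877 ≈ 0.0557
Fraction that can be lost = 1 − 0.0557 = 0.9443

94.4%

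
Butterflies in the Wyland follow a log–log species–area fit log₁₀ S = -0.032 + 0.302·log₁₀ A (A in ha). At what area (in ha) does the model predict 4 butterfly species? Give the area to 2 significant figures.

130 ha

4 = 0.929 × A^0.302  ⇒  A^0.302 = 4/0.929 = 4.306
ln A = ln(4.306) / 0.302 = 1.4600 / 0.302 = 4.8344
A = e^4.8344 ≈ 125.8 ha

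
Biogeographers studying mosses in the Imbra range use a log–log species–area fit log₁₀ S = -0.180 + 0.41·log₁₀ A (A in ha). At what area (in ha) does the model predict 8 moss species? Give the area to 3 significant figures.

438 ha

8 = 0.6607 × A^0.41  ⇒  A^0.41 = 8/0.6607 = 12.11
ln A = ln(12.11) / 0.41 = 2.4939 / 0.41 = 6.0827
A = e^6.0827 ≈ 438.2 ha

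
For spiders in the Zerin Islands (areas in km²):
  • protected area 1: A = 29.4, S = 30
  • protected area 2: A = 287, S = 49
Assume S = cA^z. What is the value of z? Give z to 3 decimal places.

0.215

Taking logs: ln S = ln c + z ln A, so z = (ln S₂ − ln S₁)/(ln A₂ − ln A₁).
z = ln(49/30) / ln(287/29.4) = ln(1.633) / ln(9.762) = 0.4906 / 2.2785 = 0.2153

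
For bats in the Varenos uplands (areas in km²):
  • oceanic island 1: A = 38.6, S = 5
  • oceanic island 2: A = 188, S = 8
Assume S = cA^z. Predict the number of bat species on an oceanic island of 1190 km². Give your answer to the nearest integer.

z = ln(8/5) / ln(188/38.6) = 0.4700 / 1.5832 = 0.2969
c = 5 / 38.6^0.2969 = 5 / 2.958 = 1.69
S₃ = 1.69 × 1190^0.2969 = 1.69 × 8.185 ≈ 13.84

14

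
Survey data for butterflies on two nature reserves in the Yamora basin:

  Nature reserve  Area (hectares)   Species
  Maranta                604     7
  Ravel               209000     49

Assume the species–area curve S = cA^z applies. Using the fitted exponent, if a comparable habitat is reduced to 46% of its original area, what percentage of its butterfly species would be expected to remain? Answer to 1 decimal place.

z = ln(49/7) / ln(209000/604) = 1.9459 / 5.8465 = 0.3328
S_new/S_old = (A_new/A_old)^z = 0.46^0.3328 = exp(0.3328 × -0.7765) = 0.7722

77.2%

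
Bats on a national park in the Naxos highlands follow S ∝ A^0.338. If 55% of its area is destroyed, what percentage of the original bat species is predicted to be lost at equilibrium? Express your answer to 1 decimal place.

S_new/S_old = (A_new/A_old)^z = 0.45^0.338
= exp(0.338 × ln 0.45) = exp(0.338 × -0.7985) = exp(-0.2699) ≈ 0.7635
Fraction lost = 1 − 0.7635 = 0.2365

23.7%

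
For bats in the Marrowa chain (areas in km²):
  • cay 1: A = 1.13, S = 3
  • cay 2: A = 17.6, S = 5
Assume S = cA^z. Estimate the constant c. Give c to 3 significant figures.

2.93

z = ln(S₂/S₁) / ln(A₂/A₁) = ln(5/3) / ln(17.6/1.13) = 0.5108 / 2.7457 = 0.1860
c = S₁ / A₁^z = 3 / 1.13^0.1860 = 3 / 1.023 = 2.933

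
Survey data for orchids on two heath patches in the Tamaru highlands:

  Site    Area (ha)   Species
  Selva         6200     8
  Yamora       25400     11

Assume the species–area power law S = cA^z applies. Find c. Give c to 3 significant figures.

z = ln(S₂/S₁) / ln(A₂/A₁) = ln(11/8) / ln(25400/6200) = 0.3185 / 1.4102 = 0.2258
c = S₁ / A₁^z = 8 / 6200^0.2258 = 8 / 7.185 = 1.113

1.11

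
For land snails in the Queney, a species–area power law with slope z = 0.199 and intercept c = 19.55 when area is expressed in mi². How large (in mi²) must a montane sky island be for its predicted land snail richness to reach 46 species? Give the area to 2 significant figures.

46 = 19.55 × A^0.199  ⇒  A^0.199 = 46/19.55 = 2.353
ln A = ln(2.353) / 0.199 = 0.8557 / 0.199 = 4.2998
A = e^4.2998 ≈ 73.69 mi²

74 mi²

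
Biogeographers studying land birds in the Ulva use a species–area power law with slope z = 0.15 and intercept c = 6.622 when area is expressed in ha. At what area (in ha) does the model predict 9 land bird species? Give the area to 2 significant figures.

9 = 6.622 × A^0.15  ⇒  A^0.15 = 9/6.622 = 1.359
ln A = ln(1.359) / 0.15 = 0.3068 / 0.15 = 2.0455
A = e^2.0455 ≈ 7.733 ha

7.7 ha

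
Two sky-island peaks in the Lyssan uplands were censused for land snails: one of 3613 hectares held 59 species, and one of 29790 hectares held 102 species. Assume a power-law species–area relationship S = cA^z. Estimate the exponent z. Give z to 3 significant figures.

0.259

Taking logs: ln S = ln c + z ln A, so z = (ln S₂ − ln S₁)/(ln A₂ − ln A₁).
z = ln(102/59) / ln(29790/3613) = ln(1.729) / ln(8.245) = 0.5474 / 2.1096 = 0.2595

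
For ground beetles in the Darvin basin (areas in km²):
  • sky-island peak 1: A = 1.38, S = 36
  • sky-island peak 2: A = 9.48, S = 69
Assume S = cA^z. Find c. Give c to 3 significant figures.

32.3

z = ln(S₂/S₁) / ln(A₂/A₁) = ln(69/36) / ln(9.48/1.38) = 0.6506 / 1.9271 = 0.3376
c = S₁ / A₁^z = 36 / 1.38^0.3376 = 36 / 1.115 = 32.29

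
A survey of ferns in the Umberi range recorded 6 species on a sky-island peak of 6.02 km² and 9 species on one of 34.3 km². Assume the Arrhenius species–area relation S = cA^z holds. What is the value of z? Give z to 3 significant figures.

Taking logs: ln S = ln c + z ln A, so z = (ln S₂ − ln S₁)/(ln A₂ − ln A₁).
z = ln(9/6) / ln(34.3/6.02) = ln(1.5) / ln(5.698) = 0.4055 / 1.7401 = 0.2330

0.233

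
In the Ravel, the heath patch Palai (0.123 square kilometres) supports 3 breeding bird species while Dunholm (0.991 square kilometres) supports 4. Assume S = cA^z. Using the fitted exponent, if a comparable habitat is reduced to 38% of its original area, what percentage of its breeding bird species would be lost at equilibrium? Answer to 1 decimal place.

z = ln(4/3) / ln(0.991/0.123) = 0.2877 / 2.0865 = 0.1379
S_new/S_old = (A_new/A_old)^z = 0.38^0.1379 = exp(0.1379 × -0.9676) = 0.8751
Fraction lost = 1 − 0.8751 = 0.1249

12.5%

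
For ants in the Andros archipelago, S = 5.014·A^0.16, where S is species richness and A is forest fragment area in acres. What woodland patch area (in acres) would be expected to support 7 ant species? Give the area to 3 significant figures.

8.05 acres

7 = 5.014 × A^0.16  ⇒  A^0.16 = 7/5.014 = 1.396
ln A = ln(1.396) / 0.16 = 0.3337 / 0.16 = 2.0855
A = e^2.0855 ≈ 8.048 acres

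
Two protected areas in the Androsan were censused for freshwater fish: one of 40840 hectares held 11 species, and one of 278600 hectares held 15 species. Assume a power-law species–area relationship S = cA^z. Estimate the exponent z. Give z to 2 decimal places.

Taking logs: ln S = ln c + z ln A, so z = (ln S₂ − ln S₁)/(ln A₂ − ln A₁).
z = ln(15/11) / ln(278600/40840) = ln(1.364) / ln(6.822) = 0.3102 / 1.9201 = 0.1615

0.16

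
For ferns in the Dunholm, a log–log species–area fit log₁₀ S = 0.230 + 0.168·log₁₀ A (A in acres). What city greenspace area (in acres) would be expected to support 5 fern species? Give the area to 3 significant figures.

619 acres

5 = 1.698 × A^0.168  ⇒  A^0.168 = 5/1.698 = 2.944
ln A = ln(2.944) / 0.168 = 1.0798 / 0.168 = 6.4276
A = e^6.4276 ≈ 618.7 acres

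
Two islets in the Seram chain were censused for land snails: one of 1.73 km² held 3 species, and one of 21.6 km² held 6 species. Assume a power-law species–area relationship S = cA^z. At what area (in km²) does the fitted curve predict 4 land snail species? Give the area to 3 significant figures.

z = ln(6/3) / ln(21.6/1.73) = 0.6931 / 2.5246 = 0.2746
c = 3 / 1.73^0.2746 = 3 / 1.162 = 2.581
A = (4/2.581)^(1/0.2746) ⇒ ln A = ln(1.55)/0.2746 = 1.5959
A = e^1.5959 ≈ 4.933 km²

4.93 km²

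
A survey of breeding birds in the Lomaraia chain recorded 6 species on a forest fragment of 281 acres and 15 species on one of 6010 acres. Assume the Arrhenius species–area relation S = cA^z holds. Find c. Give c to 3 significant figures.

1.11

z = ln(S₂/S₁) / ln(A₂/A₁) = ln(15/6) / ln(6010/281) = 0.9163 / 3.0628 = 0.2992
c = S₁ / A₁^z = 6 / 281^0.2992 = 6 / 5.402 = 1.111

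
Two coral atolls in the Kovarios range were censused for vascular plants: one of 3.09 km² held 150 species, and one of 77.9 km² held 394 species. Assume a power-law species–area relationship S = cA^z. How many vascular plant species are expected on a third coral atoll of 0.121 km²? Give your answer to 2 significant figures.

z = ln(394/150) / ln(77.9/3.09) = 0.9657 / 3.2273 = 0.2992
c = 150 / 3.09^0.2992 = 150 / 1.402 = 107
S₃ = 107 × 0.121^0.2992 = 107 × 0.5315 ≈ 56.89

57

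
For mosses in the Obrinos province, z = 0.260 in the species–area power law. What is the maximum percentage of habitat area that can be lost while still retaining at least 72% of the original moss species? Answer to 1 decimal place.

Need (A_new/A_old)^0.26 = 0.72, so A_new/A_old = 0.72^(1/0.26) = 0.72^3.846
ln(A_new/A_old) = ln 0.72 / 0.26 = -0.3285 / 0.26 = -1.2635
A_new/A_old = e^-1.2635 ≈ 0.2827
Fraction that can be lost = 1 − 0.2827 = 0.7173

71.7%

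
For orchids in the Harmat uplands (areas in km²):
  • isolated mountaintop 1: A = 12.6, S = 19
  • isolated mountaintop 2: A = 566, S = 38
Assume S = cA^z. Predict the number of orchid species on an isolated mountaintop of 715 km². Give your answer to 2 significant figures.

40

z = ln(38/19) / ln(566/12.6) = 0.6931 / 3.8049 = 0.1822
c = 19 / 12.6^0.1822 = 19 / 1.587 = 11.98
S₃ = 11.98 × 715^0.1822 = 11.98 × 3.311 ≈ 39.65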